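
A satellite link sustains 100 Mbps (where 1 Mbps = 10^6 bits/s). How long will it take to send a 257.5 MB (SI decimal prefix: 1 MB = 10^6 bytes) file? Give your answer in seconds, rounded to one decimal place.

257.5 MB = 257,500,000 bytes = 2,060,000,000 bits
100 Mbps = 100,000,000 bits/s
time = 2,060,000,000 / 100,000,000 = 20.6 s

20.6 seconds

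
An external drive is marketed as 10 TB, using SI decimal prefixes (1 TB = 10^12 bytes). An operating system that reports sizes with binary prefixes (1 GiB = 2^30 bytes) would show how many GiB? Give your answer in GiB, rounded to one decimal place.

10 TB × 1,000,000,000,000 bytes/TB = 10,000,000,000,000 bytes
1 GiB = 2^30 bytes = 1,073,741,824 bytes
10,000,000,000,000 / 1,073,741,824 = 9,313.2 GiB

9,313.2 GiB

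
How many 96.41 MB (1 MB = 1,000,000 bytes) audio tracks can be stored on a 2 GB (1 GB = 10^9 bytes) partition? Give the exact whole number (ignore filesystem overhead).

20

Capacity: 2 GB = 2,000,000,000 bytes
Per item: 96.41 MB = 96,410,000 bytes
⌊2,000,000,000 / 96,410,000⌋ = 20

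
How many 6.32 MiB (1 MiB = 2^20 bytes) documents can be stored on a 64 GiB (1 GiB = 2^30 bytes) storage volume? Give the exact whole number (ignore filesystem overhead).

10,369

Capacity: 64 GiB = 68,719,476,736 bytes
Per item: 6.32 MiB = 6,627,000.32 bytes
⌊68,719,476,736 / 6,627,000.32⌋ = 10,369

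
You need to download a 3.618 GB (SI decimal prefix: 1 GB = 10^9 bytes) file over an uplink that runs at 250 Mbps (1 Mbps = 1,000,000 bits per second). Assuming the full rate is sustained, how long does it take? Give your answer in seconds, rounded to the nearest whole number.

116 seconds

3.618 GB = 3,618,000,000 bytes = 28,944,000,000 bits
250 Mbps = 250,000,000 bits/s
time = 28,944,000,000 / 250,000,000 = 116 s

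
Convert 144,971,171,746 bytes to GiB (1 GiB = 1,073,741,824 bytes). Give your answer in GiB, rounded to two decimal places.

135.01 GiB

144,971,171,746 bytes given.
1 GiB = 1,073,741,824 bytes
144,971,171,746 / 1,073,741,824 = 135.01 GiB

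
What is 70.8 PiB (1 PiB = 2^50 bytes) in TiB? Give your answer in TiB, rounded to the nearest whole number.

70.8 PiB = 70.8 × 2^50 bytes = 79,713,713,404,457,779.2 bytes
1 TiB = 2^40 bytes = 1,099,511,627,776 bytes
79,713,713,404,457,779.2 / 1,099,511,627,776 = 72,499 TiB

72,499 TiB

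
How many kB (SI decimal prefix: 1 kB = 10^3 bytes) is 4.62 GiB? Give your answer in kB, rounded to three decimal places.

4,960,687.227 kB

4.62 GiB = 4.62 × 2^30 bytes = 4,960,687,226.88 bytes
1 kB = 10^3 bytes = 1,000 bytes
4,960,687,226.88 / 1,000 = 4,960,687.227 kB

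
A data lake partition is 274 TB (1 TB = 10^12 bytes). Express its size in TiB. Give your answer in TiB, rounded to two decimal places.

274 TB = 274 × 10^12 bytes = 274,000,000,000,000 bytes
1 TiB = 2^40 bytes = 1,099,511,627,776 bytes
274,000,000,000,000 / 1,099,511,627,776 = 249.20 TiB

249.20 TiB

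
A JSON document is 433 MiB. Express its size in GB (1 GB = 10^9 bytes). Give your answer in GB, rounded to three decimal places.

0.454 GB

433 MiB = 433 × 2^20 bytes = 454,033,408 bytes
1 GB = 1,000,000,000 bytes
454,033,408 / 1,000,000,000 = 0.454 GB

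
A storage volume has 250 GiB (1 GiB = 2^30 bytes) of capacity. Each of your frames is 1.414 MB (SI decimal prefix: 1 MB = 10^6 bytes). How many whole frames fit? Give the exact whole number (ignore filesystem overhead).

Capacity: 250 GiB = 268,435,456,000 bytes
Per item: 1.414 MB = 1,414,000 bytes
⌊268,435,456,000 / 1,414,000⌋ = 189,841

189,841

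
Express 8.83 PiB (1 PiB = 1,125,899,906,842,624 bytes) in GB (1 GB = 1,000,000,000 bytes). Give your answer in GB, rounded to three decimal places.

9,941,696.177 GB

8.83 PiB = 8.83 × 2^50 bytes = 9,941,696,177,420,369.92 bytes
1 GB = 10^9 bytes = 1,000,000,000 bytes
9,941,696,177,420,369.92 / 1,000,000,000 = 9,941,696.177 GB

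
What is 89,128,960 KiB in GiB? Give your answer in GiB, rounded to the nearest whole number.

89,128,960 KiB = 89,128,960 × 2^10 bytes = 91,268,055,040 bytes
1 GiB = 2^30 bytes = 1,073,741,824 bytes
91,268,055,040 / 1,073,741,824 = 85 GiB

85 GiB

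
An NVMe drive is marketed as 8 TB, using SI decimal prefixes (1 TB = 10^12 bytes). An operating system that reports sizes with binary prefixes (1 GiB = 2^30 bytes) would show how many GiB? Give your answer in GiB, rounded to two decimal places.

8 TB = 8 × 10^12 bytes = 8,000,000,000,000 bytes
1 GiB = 2^30 bytes = 1,073,741,824 bytes
8,000,000,000,000 / 1,073,741,824 = 7,450.58 GiB

7,450.58 GiB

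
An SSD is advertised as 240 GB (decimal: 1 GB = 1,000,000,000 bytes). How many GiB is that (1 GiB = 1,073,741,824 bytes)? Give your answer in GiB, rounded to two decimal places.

240 GB = 240 × 10^9 bytes = 240,000,000,000 bytes
1 GiB = 1,073,741,824 bytes
240,000,000,000 / 1,073,741,824 = 223.52 GiB

223.52 GiB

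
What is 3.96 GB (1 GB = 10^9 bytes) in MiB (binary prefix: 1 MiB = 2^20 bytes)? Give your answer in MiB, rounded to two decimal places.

3,776.55 MiB

3.96 GB × 1,000,000,000 bytes/GB = 3,960,000,000 bytes
1 MiB = 2^20 bytes = 1,048,576 bytes
3,960,000,000 / 1,048,576 = 3,776.55 MiB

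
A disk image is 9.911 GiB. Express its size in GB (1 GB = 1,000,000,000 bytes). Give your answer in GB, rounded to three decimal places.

10.642 GB

9.911 GiB = 9.911 × 2^30 bytes = 10,641,855,217.664 bytes
1 GB = 1,000,000,000 bytes
10,641,855,217.664 / 1,000,000,000 = 10.642 GB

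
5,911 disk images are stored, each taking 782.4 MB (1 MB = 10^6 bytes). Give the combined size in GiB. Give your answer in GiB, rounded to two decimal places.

4,307.15 GiB

Total = 5,911 × 782.4 MB = 4624766.4 MB
= 4624766.4 × 1,000,000 bytes = 4,624,766,400,000 bytes
1 GiB = 1,073,741,824 bytes
4,624,766,400,000 / 1,073,741,824 = 4,307.15 GiB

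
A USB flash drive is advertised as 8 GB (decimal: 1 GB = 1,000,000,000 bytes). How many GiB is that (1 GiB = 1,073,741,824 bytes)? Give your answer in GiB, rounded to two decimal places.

7.45 GiB

8 GB = 8 × 10^9 bytes = 8,000,000,000 bytes
1 GiB = 2^30 bytes = 1,073,741,824 bytes
8,000,000,000 / 1,073,741,824 = 7.45 GiB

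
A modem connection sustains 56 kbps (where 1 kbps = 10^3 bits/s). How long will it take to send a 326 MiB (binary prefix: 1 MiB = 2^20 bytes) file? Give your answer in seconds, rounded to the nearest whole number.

326 MiB = 341,835,776 bytes = 2,734,686,208 bits
56 kbps = 56,000 bits/s
time = 2,734,686,208 / 56,000 = 48,834 s

48,834 seconds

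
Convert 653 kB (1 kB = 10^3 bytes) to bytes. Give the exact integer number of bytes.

653 × 1,000 = 653,000 bytes

653,000 bytes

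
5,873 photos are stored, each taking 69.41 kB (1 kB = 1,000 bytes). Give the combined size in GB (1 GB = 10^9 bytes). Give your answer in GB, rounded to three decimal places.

0.408 GB

Total = 5,873 × 69.41 kB = 407644.93 kB
= 407644.93 × 1,000 bytes = 407,644,930 bytes
1 GB = 1,000,000,000 bytes
407,644,930 / 1,000,000,000 = 0.408 GB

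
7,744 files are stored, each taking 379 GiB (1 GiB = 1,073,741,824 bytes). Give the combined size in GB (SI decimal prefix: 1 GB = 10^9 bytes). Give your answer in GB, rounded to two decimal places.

Total = 7,744 × 379 GiB = 2,934,976 GiB
= 2,934,976 × 1,073,741,824 bytes = 3,151,406,483,636,224 bytes
1 GB = 1,000,000,000 bytes
3,151,406,483,636,224 / 1,000,000,000 = 3,151,406.48 GB

3,151,406.48 GB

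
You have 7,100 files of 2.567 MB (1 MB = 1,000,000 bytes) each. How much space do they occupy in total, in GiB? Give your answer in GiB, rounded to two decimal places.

16.97 GiB

Total = 7,100 × 2.567 MB = 18225.7 MB
= 18225.7 × 1,000,000 bytes = 18,225,700,000 bytes
1 GiB = 1,073,741,824 bytes
18,225,700,000 / 1,073,741,824 = 16.97 GiB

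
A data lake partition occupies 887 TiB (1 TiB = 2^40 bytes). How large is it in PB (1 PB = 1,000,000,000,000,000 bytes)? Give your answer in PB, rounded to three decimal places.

887 TiB = 887 × 2^40 bytes = 975,266,813,837,312 bytes
1 PB = 1,000,000,000,000,000 bytes
975,266,813,837,312 / 1,000,000,000,000,000 = 0.975 PB

0.975 PB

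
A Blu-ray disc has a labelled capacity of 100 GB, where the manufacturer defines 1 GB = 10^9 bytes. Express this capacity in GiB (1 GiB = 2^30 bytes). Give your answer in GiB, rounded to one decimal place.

100 GB × 1,000,000,000 bytes/GB = 100,000,000,000 bytes
1 GiB = 2^30 bytes = 1,073,741,824 bytes
100,000,000,000 / 1,073,741,824 = 93.1 GiB

93.1 GiB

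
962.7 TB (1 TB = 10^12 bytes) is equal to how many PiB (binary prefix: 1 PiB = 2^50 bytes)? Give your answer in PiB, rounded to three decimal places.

962.7 TB = 962.7 × 10^12 bytes = 962,700,000,000,000 bytes
1 PiB = 2^50 bytes = 1,125,899,906,842,624 bytes
962,700,000,000,000 / 1,125,899,906,842,624 = 0.855 PiB

0.855 PiB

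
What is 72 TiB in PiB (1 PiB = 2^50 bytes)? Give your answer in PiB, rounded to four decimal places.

0.0703 PiB

72 TiB = 72 × 2^40 bytes = 79,164,837,199,872 bytes
1 PiB = 1,125,899,906,842,624 bytes
79,164,837,199,872 / 1,125,899,906,842,624 = 0.0703 PiB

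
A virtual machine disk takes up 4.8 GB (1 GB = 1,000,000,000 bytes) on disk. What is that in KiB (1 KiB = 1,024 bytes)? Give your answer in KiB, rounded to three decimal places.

4.8 GB = 4.8 × 10^9 bytes = 4,800,000,000 bytes
1 KiB = 2^10 bytes = 1,024 bytes
4,800,000,000 / 1,024 = 4,687,500.000 KiB

4,687,500.000 KiB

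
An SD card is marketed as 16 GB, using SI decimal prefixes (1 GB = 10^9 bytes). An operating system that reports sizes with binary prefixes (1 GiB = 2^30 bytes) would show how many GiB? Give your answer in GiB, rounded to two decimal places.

14.90 GiB

16 GB = 16 × 10^9 bytes = 16,000,000,000 bytes
1 GiB = 1,073,741,824 bytes
16,000,000,000 / 1,073,741,824 = 14.90 GiB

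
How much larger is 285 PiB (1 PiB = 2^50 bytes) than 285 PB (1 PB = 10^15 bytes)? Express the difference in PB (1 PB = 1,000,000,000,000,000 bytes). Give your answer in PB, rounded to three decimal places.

35.881 PB

285 PiB = 285 × 1,125,899,906,842,624 = 320,881,473,450,147,840 bytes
285 PB = 285 × 1,000,000,000,000,000 = 285,000,000,000,000,000 bytes
difference = 35,881,473,450,147,840 bytes
35,881,473,450,147,840 / 1,000,000,000,000,000 = 35.881 PB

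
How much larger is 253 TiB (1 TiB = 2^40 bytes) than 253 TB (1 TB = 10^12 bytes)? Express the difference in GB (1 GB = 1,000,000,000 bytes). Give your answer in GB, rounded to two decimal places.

25,176.44 GB

253 TiB = 253 × 1,099,511,627,776 = 278,176,441,827,328 bytes
253 TB = 253 × 1,000,000,000,000 = 253,000,000,000,000 bytes
difference = 25,176,441,827,328 bytes
25,176,441,827,328 / 1,000,000,000 = 25,176.44 GB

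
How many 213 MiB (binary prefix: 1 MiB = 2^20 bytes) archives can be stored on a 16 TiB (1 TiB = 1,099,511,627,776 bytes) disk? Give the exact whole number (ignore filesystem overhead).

78,766

Capacity: 16 TiB = 17,592,186,044,416 bytes
Per item: 213 MiB = 223,346,688 bytes
⌊17,592,186,044,416 / 223,346,688⌋ = 78,766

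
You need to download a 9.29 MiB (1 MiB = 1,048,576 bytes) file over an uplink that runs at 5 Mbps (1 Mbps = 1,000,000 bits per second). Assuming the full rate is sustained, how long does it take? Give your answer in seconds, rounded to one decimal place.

9.29 MiB = 9,741,271.04 bytes = 77,930,168.32 bits
5 Mbps = 5,000,000 bits/s
time = 77,930,168.32 / 5,000,000 = 15.6 s

15.6 seconds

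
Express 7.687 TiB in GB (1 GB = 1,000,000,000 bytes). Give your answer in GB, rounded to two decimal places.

8,451.95 GB

7.687 TiB = 7.687 × 2^40 bytes = 8,451,945,882,714.112 bytes
1 GB = 10^9 bytes = 1,000,000,000 bytes
8,451,945,882,714.112 / 1,000,000,000 = 8,451.95 GB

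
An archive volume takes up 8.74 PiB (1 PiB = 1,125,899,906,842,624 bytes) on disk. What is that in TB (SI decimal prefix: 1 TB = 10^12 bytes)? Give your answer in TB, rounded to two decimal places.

9,840.37 TB

8.74 PiB = 8.74 × 2^50 bytes = 9,840,365,185,804,533.76 bytes
1 TB = 1,000,000,000,000 bytes
9,840,365,185,804,533.76 / 1,000,000,000,000 = 9,840.37 TB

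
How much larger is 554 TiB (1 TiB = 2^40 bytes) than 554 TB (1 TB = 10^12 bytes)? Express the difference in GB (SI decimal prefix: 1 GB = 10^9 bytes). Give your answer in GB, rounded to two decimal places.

554 TiB = 554 × 1,099,511,627,776 = 609,129,441,787,904 bytes
554 TB = 554 × 1,000,000,000,000 = 554,000,000,000,000 bytes
difference = 55,129,441,787,904 bytes
55,129,441,787,904 / 1,000,000,000 = 55,129.44 GB

55,129.44 GB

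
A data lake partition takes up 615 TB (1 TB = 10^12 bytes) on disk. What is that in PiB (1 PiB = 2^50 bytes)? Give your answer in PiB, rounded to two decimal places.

615 TB = 615 × 10^12 bytes = 615,000,000,000,000 bytes
1 PiB = 1,125,899,906,842,624 bytes
615,000,000,000,000 / 1,125,899,906,842,624 = 0.55 PiB

0.55 PiB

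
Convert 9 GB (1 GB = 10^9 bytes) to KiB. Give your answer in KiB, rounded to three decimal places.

9 GB × 1,000,000,000 bytes/GB = 9,000,000,000 bytes
1 KiB = 1,024 bytes
9,000,000,000 / 1,024 = 8,789,062.500 KiB

8,789,062.500 KiB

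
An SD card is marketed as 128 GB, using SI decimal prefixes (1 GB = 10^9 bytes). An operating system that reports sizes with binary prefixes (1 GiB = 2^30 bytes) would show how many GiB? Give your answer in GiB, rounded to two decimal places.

119.21 GiB

128 GB × 1,000,000,000 bytes/GB = 128,000,000,000 bytes
1 GiB = 2^30 bytes = 1,073,741,824 bytes
128,000,000,000 / 1,073,741,824 = 119.21 GiB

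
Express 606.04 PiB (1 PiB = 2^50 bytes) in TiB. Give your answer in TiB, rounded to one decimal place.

606.04 PiB = 606.04 × 2^50 bytes = 682,340,379,542,903,848.96 bytes
1 TiB = 2^40 bytes = 1,099,511,627,776 bytes
682,340,379,542,903,848.96 / 1,099,511,627,776 = 620,585.0 TiB

620,585.0 TiB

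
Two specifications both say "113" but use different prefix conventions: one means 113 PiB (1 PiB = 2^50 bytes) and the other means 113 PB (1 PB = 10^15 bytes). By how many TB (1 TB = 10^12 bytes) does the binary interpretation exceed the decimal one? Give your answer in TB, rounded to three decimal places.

14,226.689 TB

113 PiB = 113 × 1,125,899,906,842,624 = 127,226,689,473,216,512 bytes
113 PB = 113 × 1,000,000,000,000,000 = 113,000,000,000,000,000 bytes
difference = 14,226,689,473,216,512 bytes
14,226,689,473,216,512 / 1,000,000,000,000 = 14,226.689 TB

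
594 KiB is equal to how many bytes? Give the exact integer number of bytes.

608,256 bytes

594 × 1,024 = 608,256 bytes  (1 KiB = 2^10 bytes)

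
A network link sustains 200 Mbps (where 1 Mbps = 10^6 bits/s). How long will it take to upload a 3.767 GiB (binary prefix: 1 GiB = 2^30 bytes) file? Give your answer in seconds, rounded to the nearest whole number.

3.767 GiB = 4,044,785,451.008 bytes = 32,358,283,608.064 bits
200 Mbps = 200,000,000 bits/s
time = 32,358,283,608.064 / 200,000,000 = 162 s

162 seconds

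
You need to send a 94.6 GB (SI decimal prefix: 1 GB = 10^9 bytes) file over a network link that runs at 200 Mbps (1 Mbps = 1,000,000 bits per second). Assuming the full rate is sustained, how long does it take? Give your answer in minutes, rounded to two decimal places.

63.07 minutes

94.6 GB = 94,600,000,000 bytes = 756,800,000,000 bits
200 Mbps = 200,000,000 bits/s
time = 756,800,000,000 / 200,000,000 = 3,784.000 s
3,784.000 s / 60 = 63.07 minutes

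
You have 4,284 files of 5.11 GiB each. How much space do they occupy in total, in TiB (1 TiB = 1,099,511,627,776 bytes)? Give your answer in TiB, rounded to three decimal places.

Total = 4,284 × 5.11 GiB = 21891.24 GiB
= 21891.24 × 1,073,741,824 bytes = 23,505,539,967,221.76 bytes
1 TiB = 1,099,511,627,776 bytes
23,505,539,967,221.76 / 1,099,511,627,776 = 21.378 TiB

21.378 TiB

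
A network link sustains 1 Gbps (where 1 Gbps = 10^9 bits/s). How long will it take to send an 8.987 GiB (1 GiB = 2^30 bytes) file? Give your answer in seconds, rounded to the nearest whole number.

77 seconds

8.987 GiB = 9,649,717,772.288 bytes = 77,197,742,178.304 bits
1 Gbps = 1,000,000,000 bits/s
time = 77,197,742,178.304 / 1,000,000,000 = 77 s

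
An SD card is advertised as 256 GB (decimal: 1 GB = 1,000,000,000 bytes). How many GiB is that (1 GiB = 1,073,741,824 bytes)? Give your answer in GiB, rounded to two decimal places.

256 GB × 1,000,000,000 bytes/GB = 256,000,000,000 bytes
1 GiB = 2^30 bytes = 1,073,741,824 bytes
256,000,000,000 / 1,073,741,824 = 238.42 GiB

238.42 GiB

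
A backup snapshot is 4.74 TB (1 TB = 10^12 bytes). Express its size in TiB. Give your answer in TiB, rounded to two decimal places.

4.74 TB = 4.74 × 10^12 bytes = 4,740,000,000,000 bytes
1 TiB = 2^40 bytes = 1,099,511,627,776 bytes
4,740,000,000,000 / 1,099,511,627,776 = 4.31 TiB

4.31 TiB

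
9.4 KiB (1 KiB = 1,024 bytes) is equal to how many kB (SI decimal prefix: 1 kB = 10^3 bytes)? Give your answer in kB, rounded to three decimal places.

9.626 kB

9.4 KiB × 1,024 bytes/KiB = 9,625.6 bytes
1 kB = 10^3 bytes = 1,000 bytes
9,625.6 / 1,000 = 9.626 kB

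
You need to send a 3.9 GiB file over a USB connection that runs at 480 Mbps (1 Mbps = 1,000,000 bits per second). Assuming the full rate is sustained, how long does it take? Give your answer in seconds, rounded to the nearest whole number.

70 seconds

3.9 GiB = 4,187,593,113.6 bytes = 33,500,744,908.8 bits
480 Mbps = 480,000,000 bits/s
time = 33,500,744,908.8 / 480,000,000 = 70 s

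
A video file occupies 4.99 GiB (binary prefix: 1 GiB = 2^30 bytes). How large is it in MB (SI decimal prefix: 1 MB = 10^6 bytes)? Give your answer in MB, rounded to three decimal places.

4.99 GiB = 4.99 × 2^30 bytes = 5,357,971,701.76 bytes
1 MB = 1,000,000 bytes
5,357,971,701.76 / 1,000,000 = 5,357.972 MB

5,357.972 MB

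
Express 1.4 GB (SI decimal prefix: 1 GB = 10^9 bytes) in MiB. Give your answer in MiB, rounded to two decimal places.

1,335.14 MiB

1.4 GB = 1.4 × 10^9 bytes = 1,400,000,000 bytes
1 MiB = 1,048,576 bytes
1,400,000,000 / 1,048,576 = 1,335.14 MiB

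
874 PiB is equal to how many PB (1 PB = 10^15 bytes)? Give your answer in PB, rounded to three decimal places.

984.037 PB

874 PiB × 1,125,899,906,842,624 bytes/PiB = 984,036,518,580,453,376 bytes
1 PB = 1,000,000,000,000,000 bytes
984,036,518,580,453,376 / 1,000,000,000,000,000 = 984.037 PB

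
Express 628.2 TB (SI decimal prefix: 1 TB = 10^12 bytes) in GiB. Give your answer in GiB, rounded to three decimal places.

628.2 TB = 628.2 × 10^12 bytes = 628,200,000,000,000 bytes
1 GiB = 1,073,741,824 bytes
628,200,000,000,000 / 1,073,741,824 = 585,056.841 GiB

585,056.841 GiB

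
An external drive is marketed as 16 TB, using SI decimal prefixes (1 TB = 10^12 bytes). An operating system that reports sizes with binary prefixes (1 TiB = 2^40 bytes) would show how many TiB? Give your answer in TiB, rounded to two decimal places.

14.55 TiB

16 TB = 16 × 10^12 bytes = 16,000,000,000,000 bytes
1 TiB = 1,099,511,627,776 bytes
16,000,000,000,000 / 1,099,511,627,776 = 14.55 TiB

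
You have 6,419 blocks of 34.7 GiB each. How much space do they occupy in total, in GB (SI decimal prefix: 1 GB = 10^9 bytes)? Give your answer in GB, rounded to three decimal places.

Total = 6,419 × 34.7 GiB = 222739.3 GiB
= 222739.3 × 1,073,741,824 bytes = 239,164,502,258,483.2 bytes
1 GB = 1,000,000,000 bytes
239,164,502,258,483.2 / 1,000,000,000 = 239,164.502 GB

239,164.502 GB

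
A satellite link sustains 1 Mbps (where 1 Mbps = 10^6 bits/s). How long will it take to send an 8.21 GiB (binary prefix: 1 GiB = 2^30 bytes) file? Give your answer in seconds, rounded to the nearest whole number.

70,523 seconds

8.21 GiB = 8,815,420,375.04 bytes = 70,523,363,000.32 bits
1 Mbps = 1,000,000 bits/s
time = 70,523,363,000.32 / 1,000,000 = 70,523 s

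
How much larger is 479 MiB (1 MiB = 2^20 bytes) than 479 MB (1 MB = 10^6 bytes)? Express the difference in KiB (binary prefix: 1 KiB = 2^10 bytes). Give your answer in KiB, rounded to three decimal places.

22,722.563 KiB

479 MiB = 479 × 1,048,576 = 502,267,904 bytes
479 MB = 479 × 1,000,000 = 479,000,000 bytes
difference = 23,267,904 bytes
23,267,904 / 1,024 = 22,722.563 KiB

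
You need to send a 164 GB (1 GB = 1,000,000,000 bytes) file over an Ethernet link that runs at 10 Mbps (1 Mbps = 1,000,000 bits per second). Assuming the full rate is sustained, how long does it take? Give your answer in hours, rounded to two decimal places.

164 GB = 164,000,000,000 bytes = 1,312,000,000,000 bits
10 Mbps = 10,000,000 bits/s
time = 1,312,000,000,000 / 10,000,000 = 131,200.0000 s
131,200.0000 s / 3600 = 36.44 hours

36.44 hours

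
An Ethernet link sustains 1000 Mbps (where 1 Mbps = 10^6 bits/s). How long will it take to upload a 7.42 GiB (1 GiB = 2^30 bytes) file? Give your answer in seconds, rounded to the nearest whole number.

7.42 GiB = 7,967,164,334.08 bytes = 63,737,314,672.64 bits
1000 Mbps = 1,000,000,000 bits/s
time = 63,737,314,672.64 / 1,000,000,000 = 64 s

64 seconds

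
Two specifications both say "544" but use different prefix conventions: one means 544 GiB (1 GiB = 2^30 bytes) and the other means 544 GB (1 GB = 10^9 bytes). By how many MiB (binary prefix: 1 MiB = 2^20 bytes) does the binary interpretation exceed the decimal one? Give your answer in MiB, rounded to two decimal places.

544 GiB = 544 × 1,073,741,824 = 584,115,552,256 bytes
544 GB = 544 × 1,000,000,000 = 544,000,000,000 bytes
difference = 40,115,552,256 bytes
40,115,552,256 / 1,048,576 = 38,257.17 MiB

38,257.17 MiB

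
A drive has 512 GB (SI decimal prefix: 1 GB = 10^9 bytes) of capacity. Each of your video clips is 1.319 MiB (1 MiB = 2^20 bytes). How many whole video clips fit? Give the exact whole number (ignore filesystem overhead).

370,190

Capacity: 512 GB = 512,000,000,000 bytes
Per item: 1.319 MiB = 1,383,071.744 bytes
⌊512,000,000,000 / 1,383,071.744⌋ = 370,190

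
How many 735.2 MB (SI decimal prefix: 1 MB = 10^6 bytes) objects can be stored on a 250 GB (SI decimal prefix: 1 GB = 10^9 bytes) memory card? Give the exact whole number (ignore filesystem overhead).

Capacity: 250 GB = 250,000,000,000 bytes
Per item: 735.2 MB = 735,200,000 bytes
⌊250,000,000,000 / 735,200,000⌋ = 340

340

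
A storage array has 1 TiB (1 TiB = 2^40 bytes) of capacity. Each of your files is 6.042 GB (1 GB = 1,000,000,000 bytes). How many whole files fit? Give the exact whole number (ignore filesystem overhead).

181

Capacity: 1 TiB = 1,099,511,627,776 bytes
Per item: 6.042 GB = 6,042,000,000 bytes
⌊1,099,511,627,776 / 6,042,000,000⌋ = 181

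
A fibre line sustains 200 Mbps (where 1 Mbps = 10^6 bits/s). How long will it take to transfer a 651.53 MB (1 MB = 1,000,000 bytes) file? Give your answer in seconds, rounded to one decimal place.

26.1 seconds

651.53 MB = 651,530,000 bytes = 5,212,240,000 bits
200 Mbps = 200,000,000 bits/s
time = 5,212,240,000 / 200,000,000 = 26.1 s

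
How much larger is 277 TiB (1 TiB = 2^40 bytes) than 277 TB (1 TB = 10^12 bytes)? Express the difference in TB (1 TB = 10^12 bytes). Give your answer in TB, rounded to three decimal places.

277 TiB = 277 × 1,099,511,627,776 = 304,564,720,893,952 bytes
277 TB = 277 × 1,000,000,000,000 = 277,000,000,000,000 bytes
difference = 27,564,720,893,952 bytes
27,564,720,893,952 / 1,000,000,000,000 = 27.565 TB

27.565 TB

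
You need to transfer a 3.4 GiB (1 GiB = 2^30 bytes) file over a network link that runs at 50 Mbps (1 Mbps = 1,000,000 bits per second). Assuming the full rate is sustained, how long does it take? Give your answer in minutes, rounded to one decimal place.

9.7 minutes

3.4 GiB = 3,650,722,201.6 bytes = 29,205,777,612.8 bits
50 Mbps = 50,000,000 bits/s
time = 29,205,777,612.8 / 50,000,000 = 584.12 s
584.12 s / 60 = 9.7 minutes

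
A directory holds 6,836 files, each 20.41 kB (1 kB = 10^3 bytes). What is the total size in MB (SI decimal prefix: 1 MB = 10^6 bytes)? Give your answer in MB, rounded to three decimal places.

Total = 6,836 × 20.41 kB = 139522.76 kB
= 139522.76 × 1,000 bytes = 139,522,760 bytes
1 MB = 1,000,000 bytes
139,522,760 / 1,000,000 = 139.523 MB

139.523 MB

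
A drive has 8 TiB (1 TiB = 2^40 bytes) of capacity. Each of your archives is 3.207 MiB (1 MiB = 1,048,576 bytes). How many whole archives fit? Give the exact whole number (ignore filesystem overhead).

2,615,718

Capacity: 8 TiB = 8,796,093,022,208 bytes
Per item: 3.207 MiB = 3,362,783.232 bytes
⌊8,796,093,022,208 / 3,362,783.232⌋ = 2,615,718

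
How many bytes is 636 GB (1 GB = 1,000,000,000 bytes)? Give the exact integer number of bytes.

636,000,000,000 bytes

636 × 1,000,000,000 = 636,000,000,000 bytes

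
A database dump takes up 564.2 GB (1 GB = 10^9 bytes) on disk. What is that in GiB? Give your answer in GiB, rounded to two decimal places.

525.45 GiB

564.2 GB = 564.2 × 10^9 bytes = 564,200,000,000 bytes
1 GiB = 2^30 bytes = 1,073,741,824 bytes
564,200,000,000 / 1,073,741,824 = 525.45 GiB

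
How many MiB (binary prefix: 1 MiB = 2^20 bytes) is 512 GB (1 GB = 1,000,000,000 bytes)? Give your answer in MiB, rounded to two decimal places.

488,281.25 MiB

512 GB × 1,000,000,000 bytes/GB = 512,000,000,000 bytes
1 MiB = 1,048,576 bytes
512,000,000,000 / 1,048,576 = 488,281.25 MiB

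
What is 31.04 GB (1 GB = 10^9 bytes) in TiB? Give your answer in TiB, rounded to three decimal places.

31.04 GB = 31.04 × 10^9 bytes = 31,040,000,000 bytes
1 TiB = 2^40 bytes = 1,099,511,627,776 bytes
31,040,000,000 / 1,099,511,627,776 = 0.028 TiB

0.028 TiB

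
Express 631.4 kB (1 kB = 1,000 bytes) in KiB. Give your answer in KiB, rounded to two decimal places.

631.4 kB = 631.4 × 10^3 bytes = 631,400 bytes
1 KiB = 2^10 bytes = 1,024 bytes
631,400 / 1,024 = 616.60 KiB

616.60 KiB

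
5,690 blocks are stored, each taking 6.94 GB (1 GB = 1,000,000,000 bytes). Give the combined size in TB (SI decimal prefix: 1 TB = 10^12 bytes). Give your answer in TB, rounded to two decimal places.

Total = 5,690 × 6.94 GB = 39488.6 GB
= 39488.6 × 1,000,000,000 bytes = 39,488,600,000,000 bytes
1 TB = 1,000,000,000,000 bytes
39,488,600,000,000 / 1,000,000,000,000 = 39.49 TB

39.49 TB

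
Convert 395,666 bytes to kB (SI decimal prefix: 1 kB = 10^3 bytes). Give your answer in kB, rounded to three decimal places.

395,666 bytes given.
1 kB = 10^3 bytes = 1,000 bytes
395,666 / 1,000 = 395.666 kB

395.666 kB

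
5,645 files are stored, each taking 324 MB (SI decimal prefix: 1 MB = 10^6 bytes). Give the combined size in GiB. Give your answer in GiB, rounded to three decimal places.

Total = 5,645 × 324 MB = 1,828,980 MB
= 1,828,980 × 1,000,000 bytes = 1,828,980,000,000 bytes
1 GiB = 1,073,741,824 bytes
1,828,980,000,000 / 1,073,741,824 = 1,703.370 GiB

1,703.370 GiB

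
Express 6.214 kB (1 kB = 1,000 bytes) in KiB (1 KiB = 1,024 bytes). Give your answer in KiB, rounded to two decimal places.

6.214 kB × 1,000 bytes/kB = 6,214 bytes
1 KiB = 2^10 bytes = 1,024 bytes
6,214 / 1,024 = 6.07 KiB

6.07 KiB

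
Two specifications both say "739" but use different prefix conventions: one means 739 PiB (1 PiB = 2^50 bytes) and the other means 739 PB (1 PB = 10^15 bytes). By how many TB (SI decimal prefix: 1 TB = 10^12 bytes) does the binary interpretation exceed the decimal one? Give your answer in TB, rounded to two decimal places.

93,040.03 TB

739 PiB = 739 × 1,125,899,906,842,624 = 832,040,031,156,699,136 bytes
739 PB = 739 × 1,000,000,000,000,000 = 739,000,000,000,000,000 bytes
difference = 93,040,031,156,699,136 bytes
93,040,031,156,699,136 / 1,000,000,000,000 = 93,040.03 TB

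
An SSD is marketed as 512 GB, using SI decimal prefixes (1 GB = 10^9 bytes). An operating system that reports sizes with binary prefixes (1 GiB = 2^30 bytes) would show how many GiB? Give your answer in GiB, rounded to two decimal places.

512 GB = 512 × 10^9 bytes = 512,000,000,000 bytes
1 GiB = 1,073,741,824 bytes
512,000,000,000 / 1,073,741,824 = 476.84 GiB

476.84 GiB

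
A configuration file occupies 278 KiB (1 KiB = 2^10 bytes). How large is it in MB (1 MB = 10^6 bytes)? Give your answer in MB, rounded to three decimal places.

278 KiB × 1,024 bytes/KiB = 284,672 bytes
1 MB = 1,000,000 bytes
284,672 / 1,000,000 = 0.285 MB

0.285 MB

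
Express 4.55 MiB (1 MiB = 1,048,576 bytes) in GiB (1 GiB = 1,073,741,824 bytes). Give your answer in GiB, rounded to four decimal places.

0.0044 GiB

4.55 MiB × 1,048,576 bytes/MiB = 4,771,020.8 bytes
1 GiB = 2^30 bytes = 1,073,741,824 bytes
4,771,020.8 / 1,073,741,824 = 0.0044 GiB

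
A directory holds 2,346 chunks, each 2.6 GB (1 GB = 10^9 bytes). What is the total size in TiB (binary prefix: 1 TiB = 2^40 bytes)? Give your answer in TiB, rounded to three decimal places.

Total = 2,346 × 2.6 GB = 6099.6 GB
= 6099.6 × 1,000,000,000 bytes = 6,099,600,000,000 bytes
1 TiB = 1,099,511,627,776 bytes
6,099,600,000,000 / 1,099,511,627,776 = 5.548 TiB

5.548 TiB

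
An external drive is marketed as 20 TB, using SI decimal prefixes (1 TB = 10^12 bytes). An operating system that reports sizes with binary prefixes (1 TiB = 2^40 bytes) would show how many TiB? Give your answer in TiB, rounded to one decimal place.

18.2 TiB

20 TB × 1,000,000,000,000 bytes/TB = 20,000,000,000,000 bytes
1 TiB = 1,099,511,627,776 bytes
20,000,000,000,000 / 1,099,511,627,776 = 18.2 TiB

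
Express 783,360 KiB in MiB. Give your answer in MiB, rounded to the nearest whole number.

783,360 KiB = 783,360 × 2^10 bytes = 802,160,640 bytes
1 MiB = 1,048,576 bytes
802,160,640 / 1,048,576 = 765 MiB

765 MiB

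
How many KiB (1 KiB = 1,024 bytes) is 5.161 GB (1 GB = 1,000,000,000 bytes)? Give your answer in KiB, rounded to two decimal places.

5,040,039.06 KiB

5.161 GB × 1,000,000,000 bytes/GB = 5,161,000,000 bytes
1 KiB = 1,024 bytes
5,161,000,000 / 1,024 = 5,040,039.06 KiB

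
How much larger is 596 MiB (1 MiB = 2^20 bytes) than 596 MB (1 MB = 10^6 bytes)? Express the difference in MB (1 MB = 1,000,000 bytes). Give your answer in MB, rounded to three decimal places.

28.951 MB

596 MiB = 596 × 1,048,576 = 624,951,296 bytes
596 MB = 596 × 1,000,000 = 596,000,000 bytes
difference = 28,951,296 bytes
28,951,296 / 1,000,000 = 28.951 MB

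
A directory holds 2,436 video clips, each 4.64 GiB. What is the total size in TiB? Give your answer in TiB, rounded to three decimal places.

11.038 TiB

Total = 2,436 × 4.64 GiB = 11303.04 GiB
= 11303.04 × 1,073,741,824 bytes = 12,136,546,786,344.96 bytes
1 TiB = 1,099,511,627,776 bytes
12,136,546,786,344.96 / 1,099,511,627,776 = 11.038 TiB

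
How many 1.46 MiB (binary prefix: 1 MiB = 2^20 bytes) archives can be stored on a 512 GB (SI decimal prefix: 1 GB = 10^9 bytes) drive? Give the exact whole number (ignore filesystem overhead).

Capacity: 512 GB = 512,000,000,000 bytes
Per item: 1.46 MiB = 1,530,920.96 bytes
⌊512,000,000,000 / 1,530,920.96⌋ = 334,439

334,439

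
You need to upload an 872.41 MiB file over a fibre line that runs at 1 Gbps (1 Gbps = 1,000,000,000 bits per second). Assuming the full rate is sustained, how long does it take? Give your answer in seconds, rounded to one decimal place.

7.3 seconds

872.41 MiB = 914,788,188.16 bytes = 7,318,305,505.28 bits
1 Gbps = 1,000,000,000 bits/s
time = 7,318,305,505.28 / 1,000,000,000 = 7.3 s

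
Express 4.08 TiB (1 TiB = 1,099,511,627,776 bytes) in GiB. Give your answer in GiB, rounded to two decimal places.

4,177.92 GiB

4.08 TiB = 4.08 × 2^40 bytes = 4,486,007,441,326.08 bytes
1 GiB = 2^30 bytes = 1,073,741,824 bytes
4,486,007,441,326.08 / 1,073,741,824 = 4,177.92 GiB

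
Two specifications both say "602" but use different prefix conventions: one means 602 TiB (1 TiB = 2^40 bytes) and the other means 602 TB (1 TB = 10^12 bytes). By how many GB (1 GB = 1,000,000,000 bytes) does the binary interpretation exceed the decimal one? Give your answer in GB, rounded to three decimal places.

59,906.000 GB

602 TiB = 602 × 1,099,511,627,776 = 661,905,999,921,152 bytes
602 TB = 602 × 1,000,000,000,000 = 602,000,000,000,000 bytes
difference = 59,905,999,921,152 bytes
59,905,999,921,152 / 1,000,000,000 = 59,906.000 GB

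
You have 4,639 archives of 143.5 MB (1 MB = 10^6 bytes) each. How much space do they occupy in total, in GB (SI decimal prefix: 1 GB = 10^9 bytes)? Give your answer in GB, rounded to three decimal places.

665.697 GB

Total = 4,639 × 143.5 MB = 665696.5 MB
= 665696.5 × 1,000,000 bytes = 665,696,500,000 bytes
1 GB = 1,000,000,000 bytes
665,696,500,000 / 1,000,000,000 = 665.697 GB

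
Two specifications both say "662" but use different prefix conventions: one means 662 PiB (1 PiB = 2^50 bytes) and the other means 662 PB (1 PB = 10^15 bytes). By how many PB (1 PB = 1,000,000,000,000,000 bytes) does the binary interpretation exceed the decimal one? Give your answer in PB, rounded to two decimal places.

662 PiB = 662 × 1,125,899,906,842,624 = 745,345,738,329,817,088 bytes
662 PB = 662 × 1,000,000,000,000,000 = 662,000,000,000,000,000 bytes
difference = 83,345,738,329,817,088 bytes
83,345,738,329,817,088 / 1,000,000,000,000,000 = 83.35 PB

83.35 PB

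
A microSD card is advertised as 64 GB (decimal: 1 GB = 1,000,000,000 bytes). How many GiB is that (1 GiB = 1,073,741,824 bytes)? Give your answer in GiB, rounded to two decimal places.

59.60 GiB

64 GB = 64 × 10^9 bytes = 64,000,000,000 bytes
1 GiB = 2^30 bytes = 1,073,741,824 bytes
64,000,000,000 / 1,073,741,824 = 59.60 GiB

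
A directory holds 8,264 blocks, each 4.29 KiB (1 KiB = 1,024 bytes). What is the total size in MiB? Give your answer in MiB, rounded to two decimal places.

34.62 MiB

Total = 8,264 × 4.29 KiB = 35452.56 KiB
= 35452.56 × 1,024 bytes = 36,303,421.44 bytes
1 MiB = 1,048,576 bytes
36,303,421.44 / 1,048,576 = 34.62 MiB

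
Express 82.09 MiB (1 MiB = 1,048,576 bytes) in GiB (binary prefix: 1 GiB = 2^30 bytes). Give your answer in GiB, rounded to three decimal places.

0.080 GiB

82.09 MiB = 82.09 × 2^20 bytes = 86,077,603.84 bytes
1 GiB = 2^30 bytes = 1,073,741,824 bytes
86,077,603.84 / 1,073,741,824 = 0.080 GiB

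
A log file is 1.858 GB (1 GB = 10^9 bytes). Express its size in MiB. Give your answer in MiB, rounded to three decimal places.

1.858 GB = 1.858 × 10^9 bytes = 1,858,000,000 bytes
1 MiB = 2^20 bytes = 1,048,576 bytes
1,858,000,000 / 1,048,576 = 1,771.927 MiB

1,771.927 MiB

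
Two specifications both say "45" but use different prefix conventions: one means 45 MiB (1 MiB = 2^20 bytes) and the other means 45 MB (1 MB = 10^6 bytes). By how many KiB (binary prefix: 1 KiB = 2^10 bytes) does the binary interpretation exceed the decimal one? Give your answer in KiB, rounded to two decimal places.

2,134.69 KiB

45 MiB = 45 × 1,048,576 = 47,185,920 bytes
45 MB = 45 × 1,000,000 = 45,000,000 bytes
difference = 2,185,920 bytes
2,185,920 / 1,024 = 2,134.69 KiB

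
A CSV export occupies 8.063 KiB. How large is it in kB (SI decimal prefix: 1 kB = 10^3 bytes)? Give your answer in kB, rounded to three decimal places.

8.257 kB

8.063 KiB × 1,024 bytes/KiB = 8,256.512 bytes
1 kB = 10^3 bytes = 1,000 bytes
8,256.512 / 1,000 = 8.257 kB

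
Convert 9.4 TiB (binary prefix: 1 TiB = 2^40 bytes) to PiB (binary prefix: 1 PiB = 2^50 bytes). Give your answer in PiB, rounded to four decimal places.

9.4 TiB = 9.4 × 2^40 bytes = 10,335,409,301,094.4 bytes
1 PiB = 2^50 bytes = 1,125,899,906,842,624 bytes
10,335,409,301,094.4 / 1,125,899,906,842,624 = 0.0092 PiB

0.0092 PiB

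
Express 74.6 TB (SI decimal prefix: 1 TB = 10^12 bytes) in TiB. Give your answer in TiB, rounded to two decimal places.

74.6 TB = 74.6 × 10^12 bytes = 74,600,000,000,000 bytes
1 TiB = 2^40 bytes = 1,099,511,627,776 bytes
74,600,000,000,000 / 1,099,511,627,776 = 67.85 TiB

67.85 TiB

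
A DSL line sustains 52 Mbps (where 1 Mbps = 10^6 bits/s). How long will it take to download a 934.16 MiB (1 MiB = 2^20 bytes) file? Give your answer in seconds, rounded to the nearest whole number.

151 seconds

934.16 MiB = 979,537,756.16 bytes = 7,836,302,049.28 bits
52 Mbps = 52,000,000 bits/s
time = 7,836,302,049.28 / 52,000,000 = 151 s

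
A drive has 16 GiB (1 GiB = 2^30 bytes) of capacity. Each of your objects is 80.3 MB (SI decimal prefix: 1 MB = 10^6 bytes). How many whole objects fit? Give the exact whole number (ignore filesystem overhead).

213

Capacity: 16 GiB = 17,179,869,184 bytes
Per item: 80.3 MB = 80,300,000 bytes
⌊17,179,869,184 / 80,300,000⌋ = 213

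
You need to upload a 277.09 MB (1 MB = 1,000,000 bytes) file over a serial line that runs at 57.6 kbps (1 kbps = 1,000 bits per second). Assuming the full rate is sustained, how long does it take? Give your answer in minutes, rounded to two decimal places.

641.41 minutes

277.09 MB = 277,090,000 bytes = 2,216,720,000 bits
57.6 kbps = 57,600 bits/s
time = 2,216,720,000 / 57,600 = 38,484.722 s
38,484.722 s / 60 = 641.41 minutes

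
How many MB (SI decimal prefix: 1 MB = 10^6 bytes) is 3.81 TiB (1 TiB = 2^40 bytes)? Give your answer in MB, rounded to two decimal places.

4,189,139.30 MB

3.81 TiB = 3.81 × 2^40 bytes = 4,189,139,301,826.56 bytes
1 MB = 1,000,000 bytes
4,189,139,301,826.56 / 1,000,000 = 4,189,139.30 MB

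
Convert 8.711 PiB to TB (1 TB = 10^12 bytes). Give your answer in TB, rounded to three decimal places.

8.711 PiB = 8.711 × 2^50 bytes = 9,807,714,088,506,097.664 bytes
1 TB = 10^12 bytes = 1,000,000,000,000 bytes
9,807,714,088,506,097.664 / 1,000,000,000,000 = 9,807.714 TB

9,807.714 TB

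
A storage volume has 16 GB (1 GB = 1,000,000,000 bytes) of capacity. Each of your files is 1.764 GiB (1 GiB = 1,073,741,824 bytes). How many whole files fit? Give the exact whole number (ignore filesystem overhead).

Capacity: 16 GB = 16,000,000,000 bytes
Per item: 1.764 GiB = 1,894,080,577.536 bytes
⌊16,000,000,000 / 1,894,080,577.536⌋ = 8

8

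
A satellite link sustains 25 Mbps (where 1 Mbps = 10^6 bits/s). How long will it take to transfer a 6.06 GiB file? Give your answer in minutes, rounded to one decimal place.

6.06 GiB = 6,506,875,453.44 bytes = 52,055,003,627.52 bits
25 Mbps = 25,000,000 bits/s
time = 52,055,003,627.52 / 25,000,000 = 2,082.20 s
2,082.20 s / 60 = 34.7 minutes

34.7 minutes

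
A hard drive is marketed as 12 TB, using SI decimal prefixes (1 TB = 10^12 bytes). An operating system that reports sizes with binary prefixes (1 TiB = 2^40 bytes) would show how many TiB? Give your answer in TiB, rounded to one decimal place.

10.9 TiB

12 TB × 1,000,000,000,000 bytes/TB = 12,000,000,000,000 bytes
1 TiB = 2^40 bytes = 1,099,511,627,776 bytes
12,000,000,000,000 / 1,099,511,627,776 = 10.9 TiB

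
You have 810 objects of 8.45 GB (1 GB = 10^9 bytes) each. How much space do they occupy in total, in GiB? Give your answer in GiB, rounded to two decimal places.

6,374.44 GiB

Total = 810 × 8.45 GB = 6844.5 GB
= 6844.5 × 1,000,000,000 bytes = 6,844,500,000,000 bytes
1 GiB = 1,073,741,824 bytes
6,844,500,000,000 / 1,073,741,824 = 6,374.44 GiB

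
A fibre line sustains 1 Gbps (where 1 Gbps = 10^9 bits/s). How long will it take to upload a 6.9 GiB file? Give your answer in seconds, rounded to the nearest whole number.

6.9 GiB = 7,408,818,585.6 bytes = 59,270,548,684.8 bits
1 Gbps = 1,000,000,000 bits/s
time = 59,270,548,684.8 / 1,000,000,000 = 59 s

59 seconds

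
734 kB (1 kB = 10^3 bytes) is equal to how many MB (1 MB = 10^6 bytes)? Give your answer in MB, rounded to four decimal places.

734 kB = 734 × 10^3 bytes = 734,000 bytes
1 MB = 10^6 bytes = 1,000,000 bytes
734,000 / 1,000,000 = 0.7340 MB

0.7340 MB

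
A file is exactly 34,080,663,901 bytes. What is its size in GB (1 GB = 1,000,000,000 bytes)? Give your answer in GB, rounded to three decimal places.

34,080,663,901 bytes given.
1 GB = 1,000,000,000 bytes
34,080,663,901 / 1,000,000,000 = 34.081 GB

34.081 GB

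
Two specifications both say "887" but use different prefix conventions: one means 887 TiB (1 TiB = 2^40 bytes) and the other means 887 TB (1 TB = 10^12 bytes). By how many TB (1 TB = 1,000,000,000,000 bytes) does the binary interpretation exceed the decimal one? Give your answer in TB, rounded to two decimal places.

887 TiB = 887 × 1,099,511,627,776 = 975,266,813,837,312 bytes
887 TB = 887 × 1,000,000,000,000 = 887,000,000,000,000 bytes
difference = 88,266,813,837,312 bytes
88,266,813,837,312 / 1,000,000,000,000 = 88.27 TB

88.27 TB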